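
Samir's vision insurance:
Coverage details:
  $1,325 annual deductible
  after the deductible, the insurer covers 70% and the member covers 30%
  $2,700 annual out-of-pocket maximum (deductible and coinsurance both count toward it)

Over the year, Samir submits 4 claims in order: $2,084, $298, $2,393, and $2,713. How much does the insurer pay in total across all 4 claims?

#1 ($2,084): deductible takes $1,325, $759 remains; 30% of $759 = $227.70. Cost to member: $1,552.70. OOP to date $1,552.70. Plan pays $2,084 − $1,552.70 = $531.30.
#2 ($298): deductible already satisfied, so member's share is 30% × $298 = $89.40. Cost to member: $89.40. OOP to date $1,642.10. Insurer: $298 − $89.40 = $208.60.
#3 ($2,393): deductible already satisfied, so member's share is 30% × $2,393 = $717.90. Member owes $717.90 (running OOP $2,360). Plan pays $2,393 − $717.90 = $1,675.10.
#4 ($2,713): deductible already satisfied, so member's share is 30% × $2,713 = $813.90. That would push OOP to $3,173.90, over the $2,700 cap, so member pays $2,700 − $2,360 = $340. Insurer: $2,713 − $340 = $2,373.
Insurer total = bills − member's total = $7,488 − $2,700 = $4,788.

$4,788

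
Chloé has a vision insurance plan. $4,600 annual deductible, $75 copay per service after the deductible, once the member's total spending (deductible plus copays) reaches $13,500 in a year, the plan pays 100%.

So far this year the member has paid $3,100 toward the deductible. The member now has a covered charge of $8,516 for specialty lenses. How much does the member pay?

Deductible still to meet: $4,600 − $3,100 = $1,500.
After the $1,500 deductible portion, $8,516 − $1,500 = $7,016 is subject to the copay.
Copay on this service: $75.
Member responsibility before any cap: $1,500 + $75 = $1,575.
Year-to-date out-of-pocket becomes $3,100 + $1,575 = $4,675, still under the $13,500 maximum, so no cap applies.

$1,575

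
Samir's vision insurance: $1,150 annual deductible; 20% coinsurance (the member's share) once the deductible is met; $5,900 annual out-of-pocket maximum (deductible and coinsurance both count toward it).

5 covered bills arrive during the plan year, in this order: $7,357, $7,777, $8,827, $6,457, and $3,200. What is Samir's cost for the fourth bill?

#1 ($7,357): $1,150 finishes the deductible; $6,207 goes to coinsurance; coinsurance $6,207 × 20% = $1,241.40. Member owes $2,391.40 (running OOP $2,391.40).
#2 ($7,777): 20% coinsurance on $7,777 = $1,555.40. Member owes $1,555.40 (running OOP $3,946.80).
#3 ($8,827): deductible met; 20% of $8,827 = $1,765.40. Member owes $1,765.40 (running OOP $5,712.20).
#4 ($6,457): 20% coinsurance on $6,457 = $1,291.40. Adding that to $5,712.20 gives $7,003.60, past the $5,900 cap; member pays only $5,900 − $5,712.20 = $187.80.

$187.80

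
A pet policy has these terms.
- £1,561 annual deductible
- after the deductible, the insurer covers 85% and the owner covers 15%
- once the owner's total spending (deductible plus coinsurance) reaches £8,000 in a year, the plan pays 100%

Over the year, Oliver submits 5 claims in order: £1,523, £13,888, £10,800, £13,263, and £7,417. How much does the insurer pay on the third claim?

£9,180

Claim 1 (£1,523): entire amount goes to the deductible. Cost to owner: £1,523. OOP to date £1,523. Plan pays £1,523 − £1,523 = £0.
Claim 2 (£13,888): deductible takes £38, £13,850 remains; 15% of £13,850 = £2,077.50. Owner owes £2,115.50 (running OOP £3,638.50). Insurer: £13,888 − £2,115.50 = £11,772.50.
Claim 3 (£10,800): 15% coinsurance on £10,800 = £1,620. Owner pays £1,620; OOP now £5,258.50. Insurer: £10,800 − £1,620 = £9,180.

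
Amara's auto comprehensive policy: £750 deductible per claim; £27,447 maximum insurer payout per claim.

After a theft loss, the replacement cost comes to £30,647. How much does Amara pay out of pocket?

£3,200

Subtract the deductible: £30,647 − £750 = £29,897.
The £27,447 per-incident cap binds; insurer pays £27,447.
Policyholder's share is the uncovered remainder: £30,647 − £27,447 = £3,200.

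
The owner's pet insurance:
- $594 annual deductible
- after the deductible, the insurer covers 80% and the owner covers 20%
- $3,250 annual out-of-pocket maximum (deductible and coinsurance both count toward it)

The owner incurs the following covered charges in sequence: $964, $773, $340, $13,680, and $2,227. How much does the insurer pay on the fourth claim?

$11,320.60

Bill 1, $964: $594 finishes the deductible; $370 goes to coinsurance; coinsurance $370 × 20% = $74. Owner pays $668; OOP now $668. Plan pays $964 − $668 = $296.
Bill 2, $773: deductible already satisfied, so owner's share is 20% × $773 = $154.60. Owner pays $154.60; OOP now $822.60. Plan pays $773 − $154.60 = $618.40.
Bill 3, $340: deductible met; 20% of $340 = $68. Owner pays $68; OOP now $890.60. Insurer: $340 − $68 = $272.
Bill 4, $13,680: deductible already satisfied, so owner's share is 20% × $13,680 = $2,736. That would push OOP to $3,626.60, over the $3,250 cap, so owner pays $3,250 − $890.60 = $2,359.40. Plan pays $13,680 − $2,359.40 = $11,320.60.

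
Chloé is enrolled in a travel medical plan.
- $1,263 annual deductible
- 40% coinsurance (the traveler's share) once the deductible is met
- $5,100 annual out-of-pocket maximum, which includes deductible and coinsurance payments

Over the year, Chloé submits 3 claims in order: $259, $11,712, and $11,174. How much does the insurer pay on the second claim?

$6,871

Bill 1, $259: entire amount goes to the deductible. Traveler owes $259 (running OOP $259). Insurer: $259 − $259 = $0.
Bill 2, $11,712: deductible takes $1,004, $10,708 remains; 40% of $10,708 = $4,283.20. Claim cost before the cap: $1,004 + $4,283.20 = $5,287.20. That would push OOP to $5,546.20, over the $5,100 cap, so traveler pays $5,100 − $259 = $4,841. Plan pays $11,712 − $4,841 = $6,871.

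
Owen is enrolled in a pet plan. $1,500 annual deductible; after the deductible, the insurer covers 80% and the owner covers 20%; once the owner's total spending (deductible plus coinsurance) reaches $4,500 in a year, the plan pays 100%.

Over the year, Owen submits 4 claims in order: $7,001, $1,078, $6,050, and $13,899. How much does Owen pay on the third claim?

$1,210

#1 ($7,001): $1,500 to deductible, leaving $5,501; owner's 20% is $1,100.20. Cost to owner: $2,600.20. OOP to date $2,600.20.
#2 ($1,078): deductible met; 20% of $1,078 = $215.60. Cost to owner: $215.60. OOP to date $2,815.80.
#3 ($6,050): deductible already satisfied, so owner's share is 20% × $6,050 = $1,210. Owner owes $1,210 (running OOP $4,025.80).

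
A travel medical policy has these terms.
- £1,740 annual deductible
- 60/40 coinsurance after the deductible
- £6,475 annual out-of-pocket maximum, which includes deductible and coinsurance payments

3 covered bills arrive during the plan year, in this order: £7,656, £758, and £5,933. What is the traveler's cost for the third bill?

£2,065.40

Bill 1, £7,656: £1,740 finishes the deductible; £5,916 goes to coinsurance; traveler's 40% is £2,366.40. Traveler pays £4,106.40; OOP now £4,106.40.
Bill 2, £758: deductible met; 40% of £758 = £303.20. Traveler owes £303.20 (running OOP £4,409.60).
Bill 3, £5,933: deductible already satisfied, so traveler's share is 40% × £5,933 = £2,373.20. Adding that to £4,409.60 gives £6,782.80, past the £6,475 cap; traveler pays only £6,475 − £4,409.60 = £2,065.40.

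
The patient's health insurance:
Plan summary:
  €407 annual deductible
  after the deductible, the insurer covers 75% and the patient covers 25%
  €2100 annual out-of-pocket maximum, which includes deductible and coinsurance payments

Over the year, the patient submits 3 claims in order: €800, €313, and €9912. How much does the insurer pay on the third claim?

€8395.50

#1 (€800): €407 to deductible, leaving €393; 25% of €393 = €98.25. Patient owes €505.25 (running OOP €505.25). Plan pays €800 − €505.25 = €294.75.
#2 (€313): deductible met; 25% of €313 = €78.25. Patient owes €78.25 (running OOP €583.50). Insurer: €313 − €78.25 = €234.75.
#3 (€9912): 25% coinsurance on €9912 = €2478. OOP would hit €3061.50 > €2100, so the cap limits the patient to €2100 − €583.50 = €1516.50. Insurer: €9912 − €1516.50 = €8395.50.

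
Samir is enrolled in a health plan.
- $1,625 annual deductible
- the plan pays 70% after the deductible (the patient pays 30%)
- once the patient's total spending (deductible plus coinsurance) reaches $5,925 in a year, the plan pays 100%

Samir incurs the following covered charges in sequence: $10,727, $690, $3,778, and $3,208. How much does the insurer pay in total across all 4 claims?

$12,478

#1 ($10,727): $1,625 to deductible, leaving $9,102; 30% of $9,102 = $2,730.60. Patient owes $4,355.60 (running OOP $4,355.60). Plan pays $10,727 − $4,355.60 = $6,371.40.
#2 ($690): 30% coinsurance on $690 = $207. Patient owes $207 (running OOP $4,562.60). Plan pays $690 − $207 = $483.
#3 ($3,778): deductible met; 30% of $3,778 = $1,133.40. Cost to patient: $1,133.40. OOP to date $5,696. Plan pays $3,778 − $1,133.40 = $2,644.60.
#4 ($3,208): 30% coinsurance on $3,208 = $962.40. OOP would hit $6,658.40 > $5,925, so the cap limits the patient to $5,925 − $5,696 = $229. Insurer: $3,208 − $229 = $2,979.
Insurer total: $6,371.40 + $483 + $2,644.60 + $2,979 = $12,478.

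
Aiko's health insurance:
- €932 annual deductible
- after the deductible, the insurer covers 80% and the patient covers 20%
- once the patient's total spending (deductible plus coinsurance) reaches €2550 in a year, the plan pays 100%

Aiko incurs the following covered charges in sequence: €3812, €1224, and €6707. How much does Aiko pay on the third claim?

Claim 1 (€3812): deductible takes €932, €2880 remains; patient's 20% is €576. Patient pays €1508; OOP now €1508.
Claim 2 (€1224): deductible met; 20% of €1224 = €244.80. Patient pays €244.80; OOP now €1752.80.
Claim 3 (€6707): deductible met; 20% of €6707 = €1341.40. That would push OOP to €3094.20, over the €2550 cap, so patient pays €2550 − €1752.80 = €797.20.

€797.20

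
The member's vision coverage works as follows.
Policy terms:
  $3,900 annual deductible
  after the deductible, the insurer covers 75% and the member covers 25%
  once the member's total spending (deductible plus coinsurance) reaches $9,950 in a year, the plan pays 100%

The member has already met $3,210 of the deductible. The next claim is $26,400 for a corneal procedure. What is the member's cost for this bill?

$6,740

$3,210 of the $3,900 deductible is already met, leaving $690.
That leaves $26,400 − $690 = $25,710 for coinsurance.
25% of $25,710 = $6,427.50 falls to the member.
That puts the member's cost at $690 + $6,427.50 = $7,117.50 before any cap.
Year-to-date out-of-pocket would reach $3,210 + $7,117.50 = $10,327.50, above the $9,950 maximum, so the member pays only $9,950 − $3,210 = $6,740.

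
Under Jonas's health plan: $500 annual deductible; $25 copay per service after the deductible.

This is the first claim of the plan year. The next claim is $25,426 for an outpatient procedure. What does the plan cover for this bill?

Deductible not yet touched, so the first $500 of the bill goes to the deductible.
The remaining $24,926 (= $25,426 − $500) moves to the copay.
Copay on this service: $25.
That puts the patient's cost at $500 + $25 = $525.
Insurer pays the balance: $25,426 − $525 = $24,901.

$24,901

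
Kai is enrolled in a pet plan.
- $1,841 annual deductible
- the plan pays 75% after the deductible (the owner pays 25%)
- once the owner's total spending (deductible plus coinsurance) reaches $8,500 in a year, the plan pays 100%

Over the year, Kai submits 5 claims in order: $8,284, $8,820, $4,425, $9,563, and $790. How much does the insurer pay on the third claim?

$3,318.75

Bill 1, $8,284: deductible takes $1,841, $6,443 remains; owner's 25% is $1,610.75. Owner owes $3,451.75 (running OOP $3,451.75). Plan pays $8,284 − $3,451.75 = $4,832.25.
Bill 2, $8,820: 25% coinsurance on $8,820 = $2,205. Cost to owner: $2,205. OOP to date $5,656.75. Plan pays $8,820 − $2,205 = $6,615.
Bill 3, $4,425: deductible met; 25% of $4,425 = $1,106.25. Owner pays $1,106.25; OOP now $6,763. Insurer: $4,425 − $1,106.25 = $3,318.75.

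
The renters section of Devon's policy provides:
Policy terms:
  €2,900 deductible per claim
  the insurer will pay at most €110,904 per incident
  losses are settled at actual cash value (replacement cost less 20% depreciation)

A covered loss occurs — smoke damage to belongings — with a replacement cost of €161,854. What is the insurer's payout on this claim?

Depreciate 20%: the covered value is €161,854 × 0.8 = €129,483.20.
After the deductible, €129,483.20 − €2,900 = €126,583.20 remains.
The €110,904 per-incident cap binds; insurer pays €110,904.

€110,904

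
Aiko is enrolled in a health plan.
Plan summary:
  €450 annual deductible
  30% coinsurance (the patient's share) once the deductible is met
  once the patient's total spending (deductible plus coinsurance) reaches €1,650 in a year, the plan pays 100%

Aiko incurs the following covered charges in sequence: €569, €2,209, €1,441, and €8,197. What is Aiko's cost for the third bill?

Claim 1 — €569: €450 finishes the deductible; €119 goes to coinsurance; 30% of €119 = €35.70. Cost to patient: €485.70. OOP to date €485.70.
Claim 2 — €2,209: deductible already satisfied, so patient's share is 30% × €2,209 = €662.70. Patient pays €662.70; OOP now €1,148.40.
Claim 3 — €1,441: deductible met; 30% of €1,441 = €432.30. Cost to patient: €432.30. OOP to date €1,580.70.

€432.30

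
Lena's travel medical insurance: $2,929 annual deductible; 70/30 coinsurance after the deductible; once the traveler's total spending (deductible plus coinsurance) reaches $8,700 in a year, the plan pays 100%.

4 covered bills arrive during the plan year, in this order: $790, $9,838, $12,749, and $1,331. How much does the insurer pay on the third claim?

Claim 1 — $790: entire amount goes to the deductible. Traveler owes $790 (running OOP $790). Insurer: $790 − $790 = $0.
Claim 2 — $9,838: $2,139 finishes the deductible; $7,699 goes to coinsurance; 30% of $7,699 = $2,309.70. Traveler owes $4,448.70 (running OOP $5,238.70). Plan pays $9,838 − $4,448.70 = $5,389.30.
Claim 3 — $12,749: deductible already satisfied, so traveler's share is 30% × $12,749 = $3,824.70. That would push OOP to $9,063.40, over the $8,700 cap, so traveler pays $8,700 − $5,238.70 = $3,461.30. Insurer: $12,749 − $3,461.30 = $9,287.70.

$9,287.70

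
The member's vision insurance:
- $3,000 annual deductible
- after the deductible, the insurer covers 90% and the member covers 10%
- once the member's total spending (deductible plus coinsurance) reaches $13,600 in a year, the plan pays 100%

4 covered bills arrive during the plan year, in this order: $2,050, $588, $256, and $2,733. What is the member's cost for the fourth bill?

$368.70

#1 ($2,050): all of it applies to the deductible. Member owes $2,050 (running OOP $2,050).
#2 ($588): all of it applies to the deductible. Member pays $588; OOP now $2,638.
#3 ($256): entire amount goes to the deductible. Member pays $256; OOP now $2,894.
#4 ($2,733): deductible takes $106, $2,627 remains; 10% of $2,627 = $262.70. Cost to member: $368.70. OOP to date $3,262.70.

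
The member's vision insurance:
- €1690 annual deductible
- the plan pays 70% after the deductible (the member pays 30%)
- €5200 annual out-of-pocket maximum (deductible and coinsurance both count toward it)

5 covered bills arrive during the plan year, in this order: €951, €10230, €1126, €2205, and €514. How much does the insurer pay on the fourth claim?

€1880.10

Claim 1 — €951: fully absorbed by the deductible. Cost to member: €951. OOP to date €951. Plan pays €951 − €951 = €0.
Claim 2 — €10230: €739 to deductible, leaving €9491; coinsurance €9491 × 30% = €2847.30. Member owes €3586.30 (running OOP €4537.30). Insurer: €10230 − €3586.30 = €6643.70.
Claim 3 — €1126: deductible met; 30% of €1126 = €337.80. Member pays €337.80; OOP now €4875.10. Plan pays €1126 − €337.80 = €788.20.
Claim 4 — €2205: deductible met; 30% of €2205 = €661.50. OOP would hit €5536.60 > €5200, so the cap limits the member to €5200 − €4875.10 = €324.90. Plan pays €2205 − €324.90 = €1880.10.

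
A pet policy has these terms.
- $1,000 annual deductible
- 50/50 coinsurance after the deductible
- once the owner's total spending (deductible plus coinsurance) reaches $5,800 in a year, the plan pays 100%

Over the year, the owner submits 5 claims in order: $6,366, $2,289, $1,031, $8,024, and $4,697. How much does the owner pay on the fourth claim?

Claim 1 — $6,366: $1,000 to deductible, leaving $5,366; owner's 50% is $2,683. Owner pays $3,683; OOP now $3,683.
Claim 2 — $2,289: 50% coinsurance on $2,289 = $1,144.50. Cost to owner: $1,144.50. OOP to date $4,827.50.
Claim 3 — $1,031: deductible already satisfied, so owner's share is 50% × $1,031 = $515.50. Cost to owner: $515.50. OOP to date $5,343.
Claim 4 — $8,024: 50% coinsurance on $8,024 = $4,012. OOP would hit $9,355 > $5,800, so the cap limits the owner to $5,800 − $5,343 = $457.

$457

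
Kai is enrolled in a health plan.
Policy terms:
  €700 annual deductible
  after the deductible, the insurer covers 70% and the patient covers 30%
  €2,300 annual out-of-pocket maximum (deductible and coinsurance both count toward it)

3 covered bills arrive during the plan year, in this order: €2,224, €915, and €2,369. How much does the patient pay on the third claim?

€710.70

Claim 1 (€2,224): deductible takes €700, €1,524 remains; coinsurance €1,524 × 30% = €457.20. Cost to patient: €1,157.20. OOP to date €1,157.20.
Claim 2 (€915): deductible met; 30% of €915 = €274.50. Patient pays €274.50; OOP now €1,431.70.
Claim 3 (€2,369): deductible met; 30% of €2,369 = €710.70. Patient owes €710.70 (running OOP €2,142.40).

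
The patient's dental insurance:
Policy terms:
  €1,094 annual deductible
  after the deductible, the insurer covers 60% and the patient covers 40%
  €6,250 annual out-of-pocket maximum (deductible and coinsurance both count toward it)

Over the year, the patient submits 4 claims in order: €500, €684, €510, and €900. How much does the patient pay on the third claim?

Claim 1 — €500: all of it applies to the deductible. Cost to patient: €500. OOP to date €500.
Claim 2 — €684: €594 finishes the deductible; €90 goes to coinsurance; coinsurance €90 × 40% = €36. Patient owes €630 (running OOP €1,130).
Claim 3 — €510: deductible already satisfied, so patient's share is 40% × €510 = €204. Patient owes €204 (running OOP €1,334).

€204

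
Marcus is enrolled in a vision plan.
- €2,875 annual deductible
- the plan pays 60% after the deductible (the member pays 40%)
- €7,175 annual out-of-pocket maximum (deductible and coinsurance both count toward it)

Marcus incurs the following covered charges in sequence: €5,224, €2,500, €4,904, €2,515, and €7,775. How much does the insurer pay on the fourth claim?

#1 (€5,224): deductible takes €2,875, €2,349 remains; member's 40% is €939.60. Cost to member: €3,814.60. OOP to date €3,814.60. Insurer: €5,224 − €3,814.60 = €1,409.40.
#2 (€2,500): 40% coinsurance on €2,500 = €1,000. Cost to member: €1,000. OOP to date €4,814.60. Insurer: €2,500 − €1,000 = €1,500.
#3 (€4,904): deductible already satisfied, so member's share is 40% × €4,904 = €1,961.60. Member owes €1,961.60 (running OOP €6,776.20). Insurer: €4,904 − €1,961.60 = €2,942.40.
#4 (€2,515): 40% coinsurance on €2,515 = €1,006. Adding that to €6,776.20 gives €7,782.20, past the €7,175 cap; member pays only €7,175 − €6,776.20 = €398.80. Plan pays €2,515 − €398.80 = €2,116.20.

€2,116.20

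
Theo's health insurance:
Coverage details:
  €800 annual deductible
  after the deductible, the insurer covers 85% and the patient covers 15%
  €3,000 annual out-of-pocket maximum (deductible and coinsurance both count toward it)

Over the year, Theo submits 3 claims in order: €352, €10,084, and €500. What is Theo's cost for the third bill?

Bill 1, €352: fully absorbed by the deductible. Patient pays €352; OOP now €352.
Bill 2, €10,084: €448 finishes the deductible; €9,636 goes to coinsurance; patient's 15% is €1,445.40. Cost to patient: €1,893.40. OOP to date €2,245.40.
Bill 3, €500: deductible met; 15% of €500 = €75. Cost to patient: €75. OOP to date €2,320.40.

€75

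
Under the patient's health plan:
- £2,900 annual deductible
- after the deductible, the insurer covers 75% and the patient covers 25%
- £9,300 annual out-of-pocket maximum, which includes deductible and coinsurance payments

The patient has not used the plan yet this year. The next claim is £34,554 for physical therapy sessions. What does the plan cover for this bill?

£25,254

Deductible not yet touched, so the first £2,900 of the bill goes to the deductible.
After the £2,900 deductible portion, £34,554 − £2,900 = £31,654 is subject to coinsurance.
25% of £31,654 = £7,913.50 falls to the patient.
So the patient owes £2,900 + £7,913.50 = £10,813.50 before any cap.
That would bring total out-of-pocket to £10,813.50, past the £9,300 cap. The patient is capped at £9,300 − £0 = £9,300 on this claim.
The plan picks up £34,554 − £9,300 = £25,254.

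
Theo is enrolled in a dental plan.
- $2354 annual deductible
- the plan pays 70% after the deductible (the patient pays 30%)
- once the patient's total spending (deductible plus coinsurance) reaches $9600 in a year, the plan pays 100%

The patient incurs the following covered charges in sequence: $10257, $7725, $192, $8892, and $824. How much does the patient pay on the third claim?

Claim 1 — $10257: $2354 finishes the deductible; $7903 goes to coinsurance; 30% of $7903 = $2370.90. Patient owes $4724.90 (running OOP $4724.90).
Claim 2 — $7725: deductible already satisfied, so patient's share is 30% × $7725 = $2317.50. Patient owes $2317.50 (running OOP $7042.40).
Claim 3 — $192: 30% coinsurance on $192 = $57.60. Patient pays $57.60; OOP now $7100.

$57.60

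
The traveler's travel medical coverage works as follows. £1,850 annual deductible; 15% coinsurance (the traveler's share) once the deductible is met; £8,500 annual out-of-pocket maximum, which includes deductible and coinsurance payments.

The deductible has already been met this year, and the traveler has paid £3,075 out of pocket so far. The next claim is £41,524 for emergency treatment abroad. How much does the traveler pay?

£5,425

The deductible is already satisfied, so the full bill goes to coinsurance.
15% of £41,524 = £6,228.60 falls to the traveler.
Adding £6,228.60 to the £3,075 already spent would give £9,303.60, which exceeds the £8,500 cap; the traveler pays just £8,500 − £3,075 = £5,425.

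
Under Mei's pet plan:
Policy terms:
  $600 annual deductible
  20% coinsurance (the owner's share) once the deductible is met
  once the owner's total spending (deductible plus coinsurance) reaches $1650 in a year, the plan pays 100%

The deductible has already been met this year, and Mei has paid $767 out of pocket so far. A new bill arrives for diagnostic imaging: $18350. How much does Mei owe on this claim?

The deductible is already satisfied, so the full bill goes to coinsurance.
Coinsurance: $18350 × 20% = $3670.
Adding $3670 to the $767 already spent would give $4437, which exceeds the $1650 cap; the owner pays just $1650 − $767 = $883.

$883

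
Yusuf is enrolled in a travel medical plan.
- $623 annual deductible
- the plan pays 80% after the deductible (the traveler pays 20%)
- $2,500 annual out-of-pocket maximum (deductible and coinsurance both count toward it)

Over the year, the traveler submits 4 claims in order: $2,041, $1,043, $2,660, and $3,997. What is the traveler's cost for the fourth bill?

Bill 1, $2,041: $623 finishes the deductible; $1,418 goes to coinsurance; traveler's 20% is $283.60. Cost to traveler: $906.60. OOP to date $906.60.
Bill 2, $1,043: deductible already satisfied, so traveler's share is 20% × $1,043 = $208.60. Cost to traveler: $208.60. OOP to date $1,115.20.
Bill 3, $2,660: deductible met; 20% of $2,660 = $532. Traveler pays $532; OOP now $1,647.20.
Bill 4, $3,997: deductible met; 20% of $3,997 = $799.40. Cost to traveler: $799.40. OOP to date $2,446.60.

$799.40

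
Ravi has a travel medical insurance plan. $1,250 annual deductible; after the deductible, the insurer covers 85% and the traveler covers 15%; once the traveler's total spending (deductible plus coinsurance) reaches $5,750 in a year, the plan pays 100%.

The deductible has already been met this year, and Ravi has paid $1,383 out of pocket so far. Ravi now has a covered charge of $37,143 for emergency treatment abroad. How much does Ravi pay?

With the deductible met, the entire $37,143 is subject to coinsurance.
15% of $37,143 = $5,571.45 falls to the traveler.
Year-to-date out-of-pocket would reach $1,383 + $5,571.45 = $6,954.45, above the $5,750 maximum, so the traveler pays only $5,750 − $1,383 = $4,367.

$4,367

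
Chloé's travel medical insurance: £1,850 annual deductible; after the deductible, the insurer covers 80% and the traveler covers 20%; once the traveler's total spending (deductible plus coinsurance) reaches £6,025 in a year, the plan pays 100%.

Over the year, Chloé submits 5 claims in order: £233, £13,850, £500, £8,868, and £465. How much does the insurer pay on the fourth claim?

£7,239.60

Bill 1, £233: entire amount goes to the deductible. Traveler pays £233; OOP now £233. Plan pays £233 − £233 = £0.
Bill 2, £13,850: £1,617 finishes the deductible; £12,233 goes to coinsurance; traveler's 20% is £2,446.60. Cost to traveler: £4,063.60. OOP to date £4,296.60. Plan pays £13,850 − £4,063.60 = £9,786.40.
Bill 3, £500: deductible already satisfied, so traveler's share is 20% × £500 = £100. Cost to traveler: £100. OOP to date £4,396.60. Insurer: £500 − £100 = £400.
Bill 4, £8,868: deductible already satisfied, so traveler's share is 20% × £8,868 = £1,773.60. That would push OOP to £6,170.20, over the £6,025 cap, so traveler pays £6,025 − £4,396.60 = £1,628.40. Plan pays £8,868 − £1,628.40 = £7,239.60.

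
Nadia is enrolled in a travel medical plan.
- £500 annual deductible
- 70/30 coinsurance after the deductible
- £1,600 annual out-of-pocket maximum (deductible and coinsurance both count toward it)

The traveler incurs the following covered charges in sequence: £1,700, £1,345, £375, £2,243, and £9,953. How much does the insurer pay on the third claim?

£262.50

#1 (£1,700): deductible takes £500, £1,200 remains; traveler's 30% is £360. Traveler pays £860; OOP now £860. Insurer: £1,700 − £860 = £840.
#2 (£1,345): deductible already satisfied, so traveler's share is 30% × £1,345 = £403.50. Traveler owes £403.50 (running OOP £1,263.50). Insurer: £1,345 − £403.50 = £941.50.
#3 (£375): 30% coinsurance on £375 = £112.50. Cost to traveler: £112.50. OOP to date £1,376. Insurer: £375 − £112.50 = £262.50.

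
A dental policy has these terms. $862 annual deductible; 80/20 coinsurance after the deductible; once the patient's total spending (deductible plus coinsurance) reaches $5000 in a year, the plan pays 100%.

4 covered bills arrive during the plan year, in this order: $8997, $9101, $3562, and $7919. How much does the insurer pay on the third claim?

$2871.20

Claim 1 — $8997: $862 finishes the deductible; $8135 goes to coinsurance; coinsurance $8135 × 20% = $1627. Patient owes $2489 (running OOP $2489). Insurer: $8997 − $2489 = $6508.
Claim 2 — $9101: deductible already satisfied, so patient's share is 20% × $9101 = $1820.20. Patient pays $1820.20; OOP now $4309.20. Plan pays $9101 − $1820.20 = $7280.80.
Claim 3 — $3562: deductible met; 20% of $3562 = $712.40. Adding that to $4309.20 gives $5021.60, past the $5000 cap; patient pays only $5000 − $4309.20 = $690.80. Insurer: $3562 − $690.80 = $2871.20.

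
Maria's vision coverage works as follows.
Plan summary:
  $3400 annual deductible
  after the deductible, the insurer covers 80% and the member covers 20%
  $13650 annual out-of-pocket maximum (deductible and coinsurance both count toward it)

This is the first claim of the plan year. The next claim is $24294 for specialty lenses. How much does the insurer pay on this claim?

$16715.20

Deductible not yet touched, so the first $3400 of the bill goes to the deductible.
The remaining $20894 (= $24294 − $3400) moves to coinsurance.
Coinsurance: $20894 × 20% = $4178.80.
So the member owes $3400 + $4178.80 = $7578.80 before any cap.
Cumulative spending $0 + $7578.80 = $7578.80 stays under the $13650 maximum.
The plan picks up $24294 − $7578.80 = $16715.20.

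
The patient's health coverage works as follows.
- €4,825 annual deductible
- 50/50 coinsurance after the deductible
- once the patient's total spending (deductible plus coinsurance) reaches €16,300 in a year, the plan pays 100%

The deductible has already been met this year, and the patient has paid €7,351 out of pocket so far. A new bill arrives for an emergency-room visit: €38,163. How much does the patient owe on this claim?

€8,949

With the deductible met, the entire €38,163 is subject to coinsurance.
Patient's 50% share of €38,163 is €19,081.50.
Adding €19,081.50 to the €7,351 already spent would give €26,432.50, which exceeds the €16,300 cap; the patient pays just €16,300 − €7,351 = €8,949.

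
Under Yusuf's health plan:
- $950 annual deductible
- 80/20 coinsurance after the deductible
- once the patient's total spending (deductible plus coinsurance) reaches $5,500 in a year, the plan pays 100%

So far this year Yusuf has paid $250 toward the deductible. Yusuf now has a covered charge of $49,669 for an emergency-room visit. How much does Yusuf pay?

Remaining deductible: $950 − $250 = $700.
That leaves $49,669 − $700 = $48,969 for coinsurance.
Coinsurance: $48,969 × 20% = $9,793.80.
So the patient owes $700 + $9,793.80 = $10,493.80 before any cap.
Year-to-date out-of-pocket would reach $250 + $10,493.80 = $10,743.80, above the $5,500 maximum, so the patient pays only $5,500 − $250 = $5,250.

$5,250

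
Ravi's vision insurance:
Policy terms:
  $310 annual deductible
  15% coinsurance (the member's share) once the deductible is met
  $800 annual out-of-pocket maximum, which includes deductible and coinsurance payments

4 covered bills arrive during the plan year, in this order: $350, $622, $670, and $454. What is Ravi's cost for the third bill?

$100.50

Bill 1, $350: deductible takes $310, $40 remains; coinsurance $40 × 15% = $6. Member pays $316; OOP now $316.
Bill 2, $622: deductible already satisfied, so member's share is 15% × $622 = $93.30. Cost to member: $93.30. OOP to date $409.30.
Bill 3, $670: deductible met; 15% of $670 = $100.50. Cost to member: $100.50. OOP to date $509.80.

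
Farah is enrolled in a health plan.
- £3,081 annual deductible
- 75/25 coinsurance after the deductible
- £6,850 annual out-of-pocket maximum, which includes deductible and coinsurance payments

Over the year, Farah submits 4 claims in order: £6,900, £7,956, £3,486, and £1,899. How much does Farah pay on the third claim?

#1 (£6,900): deductible takes £3,081, £3,819 remains; patient's 25% is £954.75. Cost to patient: £4,035.75. OOP to date £4,035.75.
#2 (£7,956): deductible met; 25% of £7,956 = £1,989. Patient owes £1,989 (running OOP £6,024.75).
#3 (£3,486): 25% coinsurance on £3,486 = £871.50. OOP would hit £6,896.25 > £6,850, so the cap limits the patient to £6,850 − £6,024.75 = £825.25.

£825.25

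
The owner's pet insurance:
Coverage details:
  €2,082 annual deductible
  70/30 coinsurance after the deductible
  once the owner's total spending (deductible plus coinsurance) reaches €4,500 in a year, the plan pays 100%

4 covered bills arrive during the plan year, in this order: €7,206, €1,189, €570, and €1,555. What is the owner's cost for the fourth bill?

€353.10

Claim 1 — €7,206: deductible takes €2,082, €5,124 remains; 30% of €5,124 = €1,537.20. Owner pays €3,619.20; OOP now €3,619.20.
Claim 2 — €1,189: deductible met; 30% of €1,189 = €356.70. Owner owes €356.70 (running OOP €3,975.90).
Claim 3 — €570: 30% coinsurance on €570 = €171. Owner pays €171; OOP now €4,146.90.
Claim 4 — €1,555: deductible met; 30% of €1,555 = €466.50. That would push OOP to €4,613.40, over the €4,500 cap, so owner pays €4,500 − €4,146.90 = €353.10.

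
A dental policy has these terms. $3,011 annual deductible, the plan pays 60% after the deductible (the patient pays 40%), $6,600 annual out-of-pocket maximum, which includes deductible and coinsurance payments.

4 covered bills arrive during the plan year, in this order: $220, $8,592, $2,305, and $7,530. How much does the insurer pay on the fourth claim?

$7,183.40

Claim 1 — $220: all of it applies to the deductible. Patient owes $220 (running OOP $220). Insurer: $220 − $220 = $0.
Claim 2 — $8,592: deductible takes $2,791, $5,801 remains; 40% of $5,801 = $2,320.40. Cost to patient: $5,111.40. OOP to date $5,331.40. Plan pays $8,592 − $5,111.40 = $3,480.60.
Claim 3 — $2,305: deductible already satisfied, so patient's share is 40% × $2,305 = $922. Patient owes $922 (running OOP $6,253.40). Insurer: $2,305 − $922 = $1,383.
Claim 4 — $7,530: deductible already satisfied, so patient's share is 40% × $7,530 = $3,012. That would push OOP to $9,265.40, over the $6,600 cap, so patient pays $6,600 − $6,253.40 = $346.60. Insurer: $7,530 − $346.60 = $7,183.40.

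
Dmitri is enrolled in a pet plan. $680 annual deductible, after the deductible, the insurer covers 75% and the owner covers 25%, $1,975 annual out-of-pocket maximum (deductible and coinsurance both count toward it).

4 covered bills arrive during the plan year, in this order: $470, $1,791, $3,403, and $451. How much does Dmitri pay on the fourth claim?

Claim 1 ($470): fully absorbed by the deductible. Owner pays $470; OOP now $470.
Claim 2 ($1,791): deductible takes $210, $1,581 remains; owner's 25% is $395.25. Owner owes $605.25 (running OOP $1,075.25).
Claim 3 ($3,403): deductible already satisfied, so owner's share is 25% × $3,403 = $850.75. Cost to owner: $850.75. OOP to date $1,926.
Claim 4 ($451): 25% coinsurance on $451 = $112.75. Adding that to $1,926 gives $2,038.75, past the $1,975 cap; owner pays only $1,975 − $1,926 = $49.

$49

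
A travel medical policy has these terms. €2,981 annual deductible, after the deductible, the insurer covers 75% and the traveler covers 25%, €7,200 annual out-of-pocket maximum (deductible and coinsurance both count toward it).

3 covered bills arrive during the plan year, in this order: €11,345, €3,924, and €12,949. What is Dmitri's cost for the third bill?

Claim 1 — €11,345: deductible takes €2,981, €8,364 remains; traveler's 25% is €2,091. Traveler pays €5,072; OOP now €5,072.
Claim 2 — €3,924: 25% coinsurance on €3,924 = €981. Cost to traveler: €981. OOP to date €6,053.
Claim 3 — €12,949: deductible met; 25% of €12,949 = €3,237.25. OOP would hit €9,290.25 > €7,200, so the cap limits the traveler to €7,200 − €6,053 = €1,147.

€1,147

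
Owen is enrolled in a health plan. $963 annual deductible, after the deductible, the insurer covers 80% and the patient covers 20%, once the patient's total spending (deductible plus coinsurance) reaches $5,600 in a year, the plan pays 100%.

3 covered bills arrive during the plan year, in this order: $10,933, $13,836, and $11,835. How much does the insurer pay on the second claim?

$11,193

Claim 1 ($10,933): $963 finishes the deductible; $9,970 goes to coinsurance; coinsurance $9,970 × 20% = $1,994. Patient pays $2,957; OOP now $2,957. Insurer: $10,933 − $2,957 = $7,976.
Claim 2 ($13,836): 20% coinsurance on $13,836 = $2,767.20. That would push OOP to $5,724.20, over the $5,600 cap, so patient pays $5,600 − $2,957 = $2,643. Plan pays $13,836 − $2,643 = $11,193.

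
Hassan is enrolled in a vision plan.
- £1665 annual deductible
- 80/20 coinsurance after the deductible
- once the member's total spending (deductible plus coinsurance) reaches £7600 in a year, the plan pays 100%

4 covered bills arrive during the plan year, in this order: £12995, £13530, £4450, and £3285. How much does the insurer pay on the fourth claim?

Claim 1 — £12995: £1665 finishes the deductible; £11330 goes to coinsurance; 20% of £11330 = £2266. Member pays £3931; OOP now £3931. Insurer: £12995 − £3931 = £9064.
Claim 2 — £13530: deductible met; 20% of £13530 = £2706. Member owes £2706 (running OOP £6637). Insurer: £13530 − £2706 = £10824.
Claim 3 — £4450: deductible met; 20% of £4450 = £890. Cost to member: £890. OOP to date £7527. Plan pays £4450 − £890 = £3560.
Claim 4 — £3285: deductible met; 20% of £3285 = £657. Adding that to £7527 gives £8184, past the £7600 cap; member pays only £7600 − £7527 = £73. Plan pays £3285 − £73 = £3212.

£3212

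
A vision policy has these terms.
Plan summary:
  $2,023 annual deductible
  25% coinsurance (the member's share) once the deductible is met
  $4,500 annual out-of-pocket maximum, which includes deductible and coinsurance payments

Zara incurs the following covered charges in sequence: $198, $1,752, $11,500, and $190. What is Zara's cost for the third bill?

Bill 1, $198: fully absorbed by the deductible. Member pays $198; OOP now $198.
Bill 2, $1,752: fully absorbed by the deductible. Cost to member: $1,752. OOP to date $1,950.
Bill 3, $11,500: $73 finishes the deductible; $11,427 goes to coinsurance; member's 25% is $2,856.75. Deductible plus coinsurance: $73 + $2,856.75 = $2,929.75. That would push OOP to $4,879.75, over the $4,500 cap, so member pays $4,500 − $1,950 = $2,550.

$2,550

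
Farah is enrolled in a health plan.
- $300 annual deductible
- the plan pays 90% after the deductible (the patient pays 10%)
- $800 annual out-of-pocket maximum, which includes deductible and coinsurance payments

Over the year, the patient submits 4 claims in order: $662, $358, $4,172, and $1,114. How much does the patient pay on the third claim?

Claim 1 — $662: deductible takes $300, $362 remains; patient's 10% is $36.20. Patient owes $336.20 (running OOP $336.20).
Claim 2 — $358: deductible met; 10% of $358 = $35.80. Patient owes $35.80 (running OOP $372).
Claim 3 — $4,172: 10% coinsurance on $4,172 = $417.20. Patient owes $417.20 (running OOP $789.20).

$417.20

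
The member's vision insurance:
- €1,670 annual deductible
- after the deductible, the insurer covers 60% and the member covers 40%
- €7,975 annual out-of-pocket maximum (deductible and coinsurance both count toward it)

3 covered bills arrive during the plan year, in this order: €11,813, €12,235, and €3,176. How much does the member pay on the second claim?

Bill 1, €11,813: €1,670 to deductible, leaving €10,143; member's 40% is €4,057.20. Member owes €5,727.20 (running OOP €5,727.20).
Bill 2, €12,235: deductible already satisfied, so member's share is 40% × €12,235 = €4,894. OOP would hit €10,621.20 > €7,975, so the cap limits the member to €7,975 − €5,727.20 = €2,247.80.

€2,247.80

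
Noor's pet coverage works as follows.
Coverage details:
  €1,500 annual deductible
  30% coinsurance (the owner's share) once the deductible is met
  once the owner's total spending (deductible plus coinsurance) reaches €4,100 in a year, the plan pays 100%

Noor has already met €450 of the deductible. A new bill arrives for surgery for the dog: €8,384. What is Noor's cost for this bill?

Deductible still to meet: €1,500 − €450 = €1,050.
The remaining €7,334 (= €8,384 − €1,050) moves to coinsurance.
Owner's 30% share of €7,334 is €2,200.20.
That puts the owner's cost at €1,050 + €2,200.20 = €3,250.20 before any cap.
Year-to-date out-of-pocket becomes €450 + €3,250.20 = €3,700.20, still under the €4,100 maximum, so no cap applies.

€3,250.20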